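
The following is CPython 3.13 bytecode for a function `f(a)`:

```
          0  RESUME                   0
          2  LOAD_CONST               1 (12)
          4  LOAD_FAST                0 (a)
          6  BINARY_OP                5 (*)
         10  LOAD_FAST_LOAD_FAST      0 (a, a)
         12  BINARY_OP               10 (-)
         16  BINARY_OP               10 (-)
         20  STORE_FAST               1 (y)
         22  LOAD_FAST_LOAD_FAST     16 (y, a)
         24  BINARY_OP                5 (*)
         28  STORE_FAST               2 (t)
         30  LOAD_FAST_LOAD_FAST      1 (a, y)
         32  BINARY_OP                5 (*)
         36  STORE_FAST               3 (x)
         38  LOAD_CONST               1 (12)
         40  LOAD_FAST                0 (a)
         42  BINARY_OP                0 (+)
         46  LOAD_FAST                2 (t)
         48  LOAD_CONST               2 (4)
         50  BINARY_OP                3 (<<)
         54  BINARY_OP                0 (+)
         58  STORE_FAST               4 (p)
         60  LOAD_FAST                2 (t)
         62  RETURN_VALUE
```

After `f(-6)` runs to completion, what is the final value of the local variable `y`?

-72

LOAD_CONST → push 12. Stack: [12]
LOAD_FAST a → push -6. Stack: [12, -6]
BINARY_OP * → 12 * -6 = -72. Stack: [-72]
LOAD_FAST_LOAD_FAST a,a → push -6,-6. Stack: [-72, -6, -6]
BINARY_OP - → -6 - -6 = 0. Stack: [-72, 0]
BINARY_OP - → -72 - 0 = -72. Stack: [-72]
STORE_FAST y → y=-72. Stack: []
LOAD_FAST_LOAD_FAST y,a → push -72,-6. Stack: [-72, -6]
BINARY_OP * → -72 * -6 = 432. Stack: [432]
STORE_FAST t → t=432. Stack: []
LOAD_FAST_LOAD_FAST a,y → push -6,-72. Stack: [-6, -72]
BINARY_OP * → -6 * -72 = 432. Stack: [432]
STORE_FAST x → x=432. Stack: []
LOAD_CONST → push 12. Stack: [12]
LOAD_FAST a → push -6. Stack: [12, -6]
BINARY_OP + → 12 + -6 = 6. Stack: [6]
LOAD_FAST t → push 432. Stack: [6, 432]
LOAD_CONST → push 4. Stack: [6, 432, 4]
BINARY_OP << → 432 << 4 = 6912. Stack: [6, 6912]
BINARY_OP + → 6 + 6912 = 6918. Stack: [6918]
STORE_FAST p → p=6918. Stack: []
LOAD_FAST t → push 432. Stack: [432]
RETURN_VALUE → return 432.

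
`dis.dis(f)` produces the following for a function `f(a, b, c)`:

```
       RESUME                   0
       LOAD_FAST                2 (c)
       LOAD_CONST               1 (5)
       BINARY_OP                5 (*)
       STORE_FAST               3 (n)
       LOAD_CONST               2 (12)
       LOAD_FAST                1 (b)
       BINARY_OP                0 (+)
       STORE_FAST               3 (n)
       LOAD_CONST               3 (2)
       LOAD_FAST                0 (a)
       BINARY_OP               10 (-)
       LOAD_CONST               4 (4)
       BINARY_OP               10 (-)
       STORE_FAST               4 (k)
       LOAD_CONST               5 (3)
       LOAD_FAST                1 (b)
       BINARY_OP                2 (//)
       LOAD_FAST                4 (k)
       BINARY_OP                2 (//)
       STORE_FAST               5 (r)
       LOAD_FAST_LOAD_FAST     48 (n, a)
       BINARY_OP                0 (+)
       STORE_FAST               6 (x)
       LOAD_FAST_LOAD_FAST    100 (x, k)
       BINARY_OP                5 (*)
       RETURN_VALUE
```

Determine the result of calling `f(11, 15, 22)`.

LOAD_FAST c → push 22. Stack: [22]
LOAD_CONST → push 5. Stack: [22, 5]
BINARY_OP * → 22 * 5 = 110. Stack: [110]
STORE_FAST n → n=110. Stack: []
LOAD_CONST → push 12. Stack: [12]
LOAD_FAST b → push 15. Stack: [12, 15]
BINARY_OP + → 12 + 15 = 27. Stack: [27]
STORE_FAST n → n=27. Stack: []
LOAD_CONST → push 2. Stack: [2]
LOAD_FAST a → push 11. Stack: [2, 11]
BINARY_OP - → 2 - 11 = -9. Stack: [-9]
LOAD_CONST → push 4. Stack: [-9, 4]
BINARY_OP - → -9 - 4 = -13. Stack: [-13]
STORE_FAST k → k=-13. Stack: []
LOAD_CONST → push 3. Stack: [3]
LOAD_FAST b → push 15. Stack: [3, 15]
BINARY_OP // → 3 // 15 = 0. Stack: [0]
LOAD_FAST k → push -13. Stack: [0, -13]
BINARY_OP // → 0 // -13 = 0. Stack: [0]
STORE_FAST r → r=0. Stack: []
LOAD_FAST_LOAD_FAST n,a → push 27,11. Stack: [27, 11]
BINARY_OP + → 27 + 11 = 38. Stack: [38]
STORE_FAST x → x=38. Stack: []
LOAD_FAST_LOAD_FAST x,k → push 38,-13. Stack: [38, -13]
BINARY_OP * → 38 * -13 = -494. Stack: [-494]
RETURN_VALUE → return -494.

-494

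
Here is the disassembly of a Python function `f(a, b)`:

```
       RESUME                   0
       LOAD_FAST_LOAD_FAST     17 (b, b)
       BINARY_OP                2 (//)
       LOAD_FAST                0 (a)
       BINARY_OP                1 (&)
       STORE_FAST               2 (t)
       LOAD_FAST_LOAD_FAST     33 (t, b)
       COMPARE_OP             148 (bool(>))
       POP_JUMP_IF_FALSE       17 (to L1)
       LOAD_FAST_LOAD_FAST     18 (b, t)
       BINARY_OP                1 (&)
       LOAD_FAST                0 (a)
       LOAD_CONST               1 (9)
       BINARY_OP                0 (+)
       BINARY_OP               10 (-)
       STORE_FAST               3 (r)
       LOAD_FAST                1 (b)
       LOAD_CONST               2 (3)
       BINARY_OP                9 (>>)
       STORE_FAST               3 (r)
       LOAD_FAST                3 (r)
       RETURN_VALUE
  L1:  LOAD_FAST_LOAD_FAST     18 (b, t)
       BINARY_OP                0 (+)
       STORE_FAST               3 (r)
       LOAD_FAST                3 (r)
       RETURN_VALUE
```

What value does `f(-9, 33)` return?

34

LOAD_FAST_LOAD_FAST b,b → push 33,33. Stack: [33, 33]
BINARY_OP // → 33 // 33 = 1. Stack: [1]
LOAD_FAST a → push -9. Stack: [1, -9]
BINARY_OP & → 1 & -9 = 1. Stack: [1]
STORE_FAST t → t=1. Stack: []
LOAD_FAST_LOAD_FAST t,b → push 1,33. Stack: [1, 33]
COMPARE_OP bool(>) → 1 vs 33 = False. Stack: [False]
POP_JUMP_IF_FALSE → pop False; jump. Stack: []
LOAD_FAST_LOAD_FAST b,t → push 33,1. Stack: [33, 1]
BINARY_OP + → 33 + 1 = 34. Stack: [34]
STORE_FAST r → r=34. Stack: []
LOAD_FAST r → push 34. Stack: [34]
RETURN_VALUE → return 34.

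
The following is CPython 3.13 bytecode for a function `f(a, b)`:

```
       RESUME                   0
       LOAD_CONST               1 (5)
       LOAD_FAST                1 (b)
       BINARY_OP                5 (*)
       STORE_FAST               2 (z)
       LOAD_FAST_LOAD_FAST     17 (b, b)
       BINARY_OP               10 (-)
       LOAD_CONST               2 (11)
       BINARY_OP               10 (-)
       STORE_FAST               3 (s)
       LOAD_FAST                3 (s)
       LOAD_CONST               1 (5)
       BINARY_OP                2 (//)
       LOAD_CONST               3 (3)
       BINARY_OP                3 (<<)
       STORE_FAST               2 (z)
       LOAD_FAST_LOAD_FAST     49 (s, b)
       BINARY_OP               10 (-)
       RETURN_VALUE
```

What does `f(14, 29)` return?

-40

LOAD_CONST → push 5. Stack: [5]
LOAD_FAST b → push 29. Stack: [5, 29]
BINARY_OP * → 5 * 29 = 145. Stack: [145]
STORE_FAST z → z=145. Stack: []
LOAD_FAST_LOAD_FAST b,b → push 29,29. Stack: [29, 29]
BINARY_OP - → 29 - 29 = 0. Stack: [0]
LOAD_CONST → push 11. Stack: [0, 11]
BINARY_OP - → 0 - 11 = -11. Stack: [-11]
STORE_FAST s → s=-11. Stack: []
LOAD_FAST s → push -11. Stack: [-11]
LOAD_CONST → push 5. Stack: [-11, 5]
BINARY_OP // → -11 // 5 = -3. Stack: [-3]
LOAD_CONST → push 3. Stack: [-3, 3]
BINARY_OP << → -3 << 3 = -24. Stack: [-24]
STORE_FAST z → z=-24. Stack: []
LOAD_FAST_LOAD_FAST s,b → push -11,29. Stack: [-11, 29]
BINARY_OP - → -11 - 29 = -40. Stack: [-40]
RETURN_VALUE → return -40.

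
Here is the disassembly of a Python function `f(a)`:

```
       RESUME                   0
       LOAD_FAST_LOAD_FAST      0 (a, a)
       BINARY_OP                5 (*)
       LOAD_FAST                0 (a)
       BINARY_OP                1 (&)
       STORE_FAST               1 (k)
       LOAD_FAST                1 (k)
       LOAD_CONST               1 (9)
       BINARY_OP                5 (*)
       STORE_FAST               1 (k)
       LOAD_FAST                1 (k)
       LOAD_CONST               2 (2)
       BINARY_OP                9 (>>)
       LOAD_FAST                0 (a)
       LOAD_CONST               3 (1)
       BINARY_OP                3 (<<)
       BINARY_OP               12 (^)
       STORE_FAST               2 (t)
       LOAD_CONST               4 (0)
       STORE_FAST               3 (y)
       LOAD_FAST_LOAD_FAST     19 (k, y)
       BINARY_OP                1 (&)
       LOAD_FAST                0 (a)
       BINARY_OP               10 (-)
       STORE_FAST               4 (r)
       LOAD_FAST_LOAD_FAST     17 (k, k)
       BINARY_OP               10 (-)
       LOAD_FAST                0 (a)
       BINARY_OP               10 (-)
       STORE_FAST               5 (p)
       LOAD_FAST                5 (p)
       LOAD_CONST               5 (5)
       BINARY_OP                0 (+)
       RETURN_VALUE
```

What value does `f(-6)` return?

LOAD_FAST_LOAD_FAST a,a → push -6,-6. Stack: [-6, -6]
BINARY_OP * → -6 * -6 = 36. Stack: [36]
LOAD_FAST a → push -6. Stack: [36, -6]
BINARY_OP & → 36 & -6 = 32. Stack: [32]
STORE_FAST k → k=32. Stack: []
LOAD_FAST k → push 32. Stack: [32]
LOAD_CONST → push 9. Stack: [32, 9]
BINARY_OP * → 32 * 9 = 288. Stack: [288]
STORE_FAST k → k=288. Stack: []
LOAD_FAST k → push 288. Stack: [288]
LOAD_CONST → push 2. Stack: [288, 2]
BINARY_OP >> → 288 >> 2 = 72. Stack: [72]
LOAD_FAST a → push -6. Stack: [72, -6]
LOAD_CONST → push 1. Stack: [72, -6, 1]
BINARY_OP << → -6 << 1 = -12. Stack: [72, -12]
BINARY_OP ^ → 72 ^ -12 = -68. Stack: [-68]
STORE_FAST t → t=-68. Stack: []
LOAD_CONST → push 0. Stack: [0]
STORE_FAST y → y=0. Stack: []
LOAD_FAST_LOAD_FAST k,y → push 288,0. Stack: [288, 0]
BINARY_OP & → 288 & 0 = 0. Stack: [0]
LOAD_FAST a → push -6. Stack: [0, -6]
BINARY_OP - → 0 - -6 = 6. Stack: [6]
STORE_FAST r → r=6. Stack: []
LOAD_FAST_LOAD_FAST k,k → push 288,288. Stack: [288, 288]
BINARY_OP - → 288 - 288 = 0. Stack: [0]
LOAD_FAST a → push -6. Stack: [0, -6]
BINARY_OP - → 0 - -6 = 6. Stack: [6]
STORE_FAST p → p=6. Stack: []
LOAD_FAST p → push 6. Stack: [6]
LOAD_CONST → push 5. Stack: [6, 5]
BINARY_OP + → 6 + 5 = 11. Stack: [11]
RETURN_VALUE → return 11.

11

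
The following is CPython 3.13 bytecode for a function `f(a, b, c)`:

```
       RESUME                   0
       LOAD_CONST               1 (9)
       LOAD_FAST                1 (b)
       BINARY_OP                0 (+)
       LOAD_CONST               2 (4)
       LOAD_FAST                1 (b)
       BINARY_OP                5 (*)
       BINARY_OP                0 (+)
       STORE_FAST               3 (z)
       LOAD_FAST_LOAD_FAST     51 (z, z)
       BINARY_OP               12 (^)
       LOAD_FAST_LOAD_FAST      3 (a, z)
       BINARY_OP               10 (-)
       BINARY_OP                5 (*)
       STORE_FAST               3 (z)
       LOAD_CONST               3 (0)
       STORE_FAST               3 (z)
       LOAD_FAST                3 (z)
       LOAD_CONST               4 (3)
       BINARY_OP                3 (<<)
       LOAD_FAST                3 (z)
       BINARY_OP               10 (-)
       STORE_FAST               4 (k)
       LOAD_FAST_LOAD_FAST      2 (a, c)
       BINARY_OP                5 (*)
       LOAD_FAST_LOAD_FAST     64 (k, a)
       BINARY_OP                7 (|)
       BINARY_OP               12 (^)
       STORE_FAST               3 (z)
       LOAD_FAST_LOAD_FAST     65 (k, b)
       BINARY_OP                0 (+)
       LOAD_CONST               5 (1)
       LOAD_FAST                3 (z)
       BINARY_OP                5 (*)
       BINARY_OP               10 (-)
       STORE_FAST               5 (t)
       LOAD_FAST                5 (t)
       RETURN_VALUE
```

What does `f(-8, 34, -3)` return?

LOAD_CONST → push 9. Stack: [9]
LOAD_FAST b → push 34. Stack: [9, 34]
BINARY_OP + → 9 + 34 = 43. Stack: [43]
LOAD_CONST → push 4. Stack: [43, 4]
LOAD_FAST b → push 34. Stack: [43, 4, 34]
BINARY_OP * → 4 * 34 = 136. Stack: [43, 136]
BINARY_OP + → 43 + 136 = 179. Stack: [179]
STORE_FAST z → z=179. Stack: []
LOAD_FAST_LOAD_FAST z,z → push 179,179. Stack: [179, 179]
BINARY_OP ^ → 179 ^ 179 = 0. Stack: [0]
LOAD_FAST_LOAD_FAST a,z → push -8,179. Stack: [0, -8, 179]
BINARY_OP - → -8 - 179 = -187. Stack: [0, -187]
BINARY_OP * → 0 * -187 = 0. Stack: [0]
STORE_FAST z → z=0. Stack: []
LOAD_CONST → push 0. Stack: [0]
STORE_FAST z → z=0. Stack: []
LOAD_FAST z → push 0. Stack: [0]
LOAD_CONST → push 3. Stack: [0, 3]
BINARY_OP << → 0 << 3 = 0. Stack: [0]
LOAD_FAST z → push 0. Stack: [0, 0]
BINARY_OP - → 0 - 0 = 0. Stack: [0]
STORE_FAST k → k=0. Stack: []
LOAD_FAST_LOAD_FAST a,c → push -8,-3. Stack: [-8, -3]
BINARY_OP * → -8 * -3 = 24. Stack: [24]
LOAD_FAST_LOAD_FAST k,a → push 0,-8. Stack: [24, 0, -8]
BINARY_OP | → 0 | -8 = -8. Stack: [24, -8]
BINARY_OP ^ → 24 ^ -8 = -32. Stack: [-32]
STORE_FAST z → z=-32. Stack: []
LOAD_FAST_LOAD_FAST k,b → push 0,34. Stack: [0, 34]
BINARY_OP + → 0 + 34 = 34. Stack: [34]
LOAD_CONST → push 1. Stack: [34, 1]
LOAD_FAST z → push -32. Stack: [34, 1, -32]
BINARY_OP * → 1 * -32 = -32. Stack: [34, -32]
BINARY_OP - → 34 - -32 = 66. Stack: [66]
STORE_FAST t → t=66. Stack: []
LOAD_FAST t → push 66. Stack: [66]
RETURN_VALUE → return 66.

66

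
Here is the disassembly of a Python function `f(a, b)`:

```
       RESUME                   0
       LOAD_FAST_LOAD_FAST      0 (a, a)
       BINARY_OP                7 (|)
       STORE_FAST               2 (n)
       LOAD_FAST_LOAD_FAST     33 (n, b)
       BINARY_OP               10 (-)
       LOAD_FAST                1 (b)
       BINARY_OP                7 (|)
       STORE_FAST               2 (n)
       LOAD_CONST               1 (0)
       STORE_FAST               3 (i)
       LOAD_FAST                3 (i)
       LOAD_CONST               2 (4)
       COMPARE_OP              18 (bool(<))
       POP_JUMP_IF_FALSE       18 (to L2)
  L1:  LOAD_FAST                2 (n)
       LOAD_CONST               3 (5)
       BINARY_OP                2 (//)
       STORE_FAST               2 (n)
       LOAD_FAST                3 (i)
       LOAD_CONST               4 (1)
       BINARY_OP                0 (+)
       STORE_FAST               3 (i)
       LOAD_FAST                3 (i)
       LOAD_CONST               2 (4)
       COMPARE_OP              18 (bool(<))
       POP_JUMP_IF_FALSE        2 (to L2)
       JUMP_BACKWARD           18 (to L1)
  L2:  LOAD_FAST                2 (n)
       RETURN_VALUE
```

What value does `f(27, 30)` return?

LOAD_FAST_LOAD_FAST a,a → push 27,27. Stack: [27, 27]
BINARY_OP | → 27 | 27 = 27. Stack: [27]
STORE_FAST n → n=27. Stack: []
LOAD_FAST_LOAD_FAST n,b → push 27,30. Stack: [27, 30]
BINARY_OP - → 27 - 30 = -3. Stack: [-3]
LOAD_FAST b → push 30. Stack: [-3, 30]
BINARY_OP | → -3 | 30 = -1. Stack: [-1]
STORE_FAST n → n=-1. Stack: []
LOAD_CONST → push 0. Stack: [0]
STORE_FAST i → i=0. Stack: []
LOAD_FAST i → push 0. Stack: [0]
LOAD_CONST → push 4. Stack: [0, 4]
COMPARE_OP bool(<) → 0 vs 4 = True. Stack: [True]
POP_JUMP_IF_FALSE → pop True; no jump. Stack: []
LOAD_FAST n → push -1. Stack: [-1]
LOAD_CONST → push 5. Stack: [-1, 5]
BINARY_OP // → -1 // 5 = -1. Stack: [-1]
STORE_FAST n → n=-1. Stack: []
LOAD_FAST i → push 0. Stack: [0]
LOAD_CONST → push 1. Stack: [0, 1]
BINARY_OP + → 0 + 1 = 1. Stack: [1]
STORE_FAST i → i=1. Stack: []
LOAD_FAST i → push 1. Stack: [1]
LOAD_CONST → push 4. Stack: [1, 4]
COMPARE_OP bool(<) → 1 vs 4 = True. Stack: [True]
POP_JUMP_IF_FALSE → pop True; no jump. Stack: []
LOAD_FAST n → push -1. Stack: [-1]
LOAD_CONST → push 5. Stack: [-1, 5]
BINARY_OP // → -1 // 5 = -1. Stack: [-1]
STORE_FAST n → n=-1. Stack: []
LOAD_FAST i → push 1. Stack: [1]
LOAD_CONST → push 1. Stack: [1, 1]
BINARY_OP + → 1 + 1 = 2. Stack: [2]
STORE_FAST i → i=2. Stack: []
LOAD_FAST i → push 2. Stack: [2]
LOAD_CONST → push 4. Stack: [2, 4]
COMPARE_OP bool(<) → 2 vs 4 = True. Stack: [True]
POP_JUMP_IF_FALSE → pop True; no jump. Stack: []
LOAD_FAST n → push -1. Stack: [-1]
LOAD_CONST → push 5. Stack: [-1, 5]
BINARY_OP // → -1 // 5 = -1. Stack: [-1]
STORE_FAST n → n=-1. Stack: []
LOAD_FAST i → push 2. Stack: [2]
LOAD_CONST → push 1. Stack: [2, 1]
BINARY_OP + → 2 + 1 = 3. Stack: [3]
STORE_FAST i → i=3. Stack: []
LOAD_FAST i → push 3. Stack: [3]
LOAD_CONST → push 4. Stack: [3, 4]
COMPARE_OP bool(<) → 3 vs 4 = True. Stack: [True]
POP_JUMP_IF_FALSE → pop True; no jump. Stack: []
LOAD_FAST n → push -1. Stack: [-1]
LOAD_CONST → push 5. Stack: [-1, 5]
BINARY_OP // → -1 // 5 = -1. Stack: [-1]
STORE_FAST n → n=-1. Stack: []
LOAD_FAST i → push 3. Stack: [3]
LOAD_CONST → push 1. Stack: [3, 1]
BINARY_OP + → 3 + 1 = 4. Stack: [4]
STORE_FAST i → i=4. Stack: []
LOAD_FAST i → push 4. Stack: [4]
LOAD_CONST → push 4. Stack: [4, 4]
COMPARE_OP bool(<) → 4 vs 4 = False. Stack: [False]
POP_JUMP_IF_FALSE → pop False; jump. Stack: []
LOAD_FAST n → push -1. Stack: [-1]
RETURN_VALUE → return -1.

-1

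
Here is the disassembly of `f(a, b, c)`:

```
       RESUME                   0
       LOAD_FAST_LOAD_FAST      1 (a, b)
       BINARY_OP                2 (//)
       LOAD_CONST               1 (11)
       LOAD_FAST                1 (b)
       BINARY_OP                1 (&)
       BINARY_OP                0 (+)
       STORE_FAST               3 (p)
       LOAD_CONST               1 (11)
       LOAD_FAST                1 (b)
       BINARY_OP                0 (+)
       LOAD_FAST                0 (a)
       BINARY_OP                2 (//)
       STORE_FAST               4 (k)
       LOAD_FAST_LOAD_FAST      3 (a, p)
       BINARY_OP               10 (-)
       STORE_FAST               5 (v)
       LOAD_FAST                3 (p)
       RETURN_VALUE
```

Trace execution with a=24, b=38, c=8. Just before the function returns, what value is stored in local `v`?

LOAD_FAST_LOAD_FAST a,b → push 24,38. Stack: [24, 38]
BINARY_OP // → 24 // 38 = 0. Stack: [0]
LOAD_CONST → push 11. Stack: [0, 11]
LOAD_FAST b → push 38. Stack: [0, 11, 38]
BINARY_OP & → 11 & 38 = 2. Stack: [0, 2]
BINARY_OP + → 0 + 2 = 2. Stack: [2]
STORE_FAST p → p=2. Stack: []
LOAD_CONST → push 11. Stack: [11]
LOAD_FAST b → push 38. Stack: [11, 38]
BINARY_OP + → 11 + 38 = 49. Stack: [49]
LOAD_FAST a → push 24. Stack: [49, 24]
BINARY_OP // → 49 // 24 = 2. Stack: [2]
STORE_FAST k → k=2. Stack: []
LOAD_FAST_LOAD_FAST a,p → push 24,2. Stack: [24, 2]
BINARY_OP - → 24 - 2 = 22. Stack: [22]
STORE_FAST v → v=22. Stack: []
LOAD_FAST p → push 2. Stack: [2]
RETURN_VALUE → return 2.

22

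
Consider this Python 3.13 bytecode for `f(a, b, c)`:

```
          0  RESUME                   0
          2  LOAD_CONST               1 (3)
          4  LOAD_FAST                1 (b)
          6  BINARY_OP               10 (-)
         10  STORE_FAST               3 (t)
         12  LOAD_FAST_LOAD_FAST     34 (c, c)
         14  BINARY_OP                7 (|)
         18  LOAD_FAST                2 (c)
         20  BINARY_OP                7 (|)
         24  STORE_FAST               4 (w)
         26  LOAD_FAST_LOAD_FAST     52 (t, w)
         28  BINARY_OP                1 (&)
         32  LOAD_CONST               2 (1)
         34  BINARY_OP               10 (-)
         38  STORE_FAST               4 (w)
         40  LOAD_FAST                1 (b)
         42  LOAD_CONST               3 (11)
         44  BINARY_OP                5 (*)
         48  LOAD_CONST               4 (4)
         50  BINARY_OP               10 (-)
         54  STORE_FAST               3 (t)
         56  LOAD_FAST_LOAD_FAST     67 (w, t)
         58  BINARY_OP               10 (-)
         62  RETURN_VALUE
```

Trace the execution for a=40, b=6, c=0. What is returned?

LOAD_CONST → push 3. Stack: [3]
LOAD_FAST b → push 6. Stack: [3, 6]
BINARY_OP - → 3 - 6 = -3. Stack: [-3]
STORE_FAST t → t=-3. Stack: []
LOAD_FAST_LOAD_FAST c,c → push 0,0. Stack: [0, 0]
BINARY_OP | → 0 | 0 = 0. Stack: [0]
LOAD_FAST c → push 0. Stack: [0, 0]
BINARY_OP | → 0 | 0 = 0. Stack: [0]
STORE_FAST w → w=0. Stack: []
LOAD_FAST_LOAD_FAST t,w → push -3,0. Stack: [-3, 0]
BINARY_OP & → -3 & 0 = 0. Stack: [0]
LOAD_CONST → push 1. Stack: [0, 1]
BINARY_OP - → 0 - 1 = -1. Stack: [-1]
STORE_FAST w → w=-1. Stack: []
LOAD_FAST b → push 6. Stack: [6]
LOAD_CONST → push 11. Stack: [6, 11]
BINARY_OP * → 6 * 11 = 66. Stack: [66]
LOAD_CONST → push 4. Stack: [66, 4]
BINARY_OP - → 66 - 4 = 62. Stack: [62]
STORE_FAST t → t=62. Stack: []
LOAD_FAST_LOAD_FAST w,t → push -1,62. Stack: [-1, 62]
BINARY_OP - → -1 - 62 = -63. Stack: [-63]
RETURN_VALUE → return -63.

-63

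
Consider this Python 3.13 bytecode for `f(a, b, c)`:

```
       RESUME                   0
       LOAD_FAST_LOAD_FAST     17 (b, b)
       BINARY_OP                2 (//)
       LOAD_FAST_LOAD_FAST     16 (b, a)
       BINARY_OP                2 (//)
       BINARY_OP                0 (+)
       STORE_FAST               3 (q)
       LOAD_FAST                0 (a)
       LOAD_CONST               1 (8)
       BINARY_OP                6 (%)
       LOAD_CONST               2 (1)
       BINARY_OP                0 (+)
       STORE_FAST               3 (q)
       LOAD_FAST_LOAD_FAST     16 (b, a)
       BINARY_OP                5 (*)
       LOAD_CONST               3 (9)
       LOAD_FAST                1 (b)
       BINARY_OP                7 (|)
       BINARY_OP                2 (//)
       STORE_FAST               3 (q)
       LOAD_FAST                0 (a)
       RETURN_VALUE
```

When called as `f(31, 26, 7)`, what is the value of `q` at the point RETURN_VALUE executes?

29

LOAD_FAST_LOAD_FAST b,b → push 26,26. Stack: [26, 26]
BINARY_OP // → 26 // 26 = 1. Stack: [1]
LOAD_FAST_LOAD_FAST b,a → push 26,31. Stack: [1, 26, 31]
BINARY_OP // → 26 // 31 = 0. Stack: [1, 0]
BINARY_OP + → 1 + 0 = 1. Stack: [1]
STORE_FAST q → q=1. Stack: []
LOAD_FAST a → push 31. Stack: [31]
LOAD_CONST → push 8. Stack: [31, 8]
BINARY_OP % → 31 % 8 = 7. Stack: [7]
LOAD_CONST → push 1. Stack: [7, 1]
BINARY_OP + → 7 + 1 = 8. Stack: [8]
STORE_FAST q → q=8. Stack: []
LOAD_FAST_LOAD_FAST b,a → push 26,31. Stack: [26, 31]
BINARY_OP * → 26 * 31 = 806. Stack: [806]
LOAD_CONST → push 9. Stack: [806, 9]
LOAD_FAST b → push 26. Stack: [806, 9, 26]
BINARY_OP | → 9 | 26 = 27. Stack: [806, 27]
BINARY_OP // → 806 // 27 = 29. Stack: [29]
STORE_FAST q → q=29. Stack: []
LOAD_FAST a → push 31. Stack: [31]
RETURN_VALUE → return 31.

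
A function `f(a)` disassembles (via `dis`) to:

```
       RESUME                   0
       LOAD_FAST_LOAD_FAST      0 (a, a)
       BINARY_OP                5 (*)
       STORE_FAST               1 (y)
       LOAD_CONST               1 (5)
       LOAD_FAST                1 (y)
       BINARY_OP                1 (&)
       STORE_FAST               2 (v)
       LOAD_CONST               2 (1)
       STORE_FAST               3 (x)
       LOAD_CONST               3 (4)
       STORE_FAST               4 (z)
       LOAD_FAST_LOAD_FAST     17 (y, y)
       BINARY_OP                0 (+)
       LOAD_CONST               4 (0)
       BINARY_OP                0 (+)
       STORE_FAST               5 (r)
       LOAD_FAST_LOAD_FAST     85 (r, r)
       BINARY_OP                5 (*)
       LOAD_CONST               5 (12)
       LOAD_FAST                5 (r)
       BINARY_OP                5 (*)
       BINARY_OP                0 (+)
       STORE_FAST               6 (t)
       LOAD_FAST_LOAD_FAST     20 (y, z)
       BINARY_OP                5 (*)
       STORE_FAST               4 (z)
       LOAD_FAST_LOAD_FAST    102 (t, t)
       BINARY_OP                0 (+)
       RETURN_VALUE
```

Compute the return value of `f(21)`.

1577016

LOAD_FAST_LOAD_FAST a,a → push 21,21. Stack: [21, 21]
BINARY_OP * → 21 * 21 = 441. Stack: [441]
STORE_FAST y → y=441. Stack: []
LOAD_CONST → push 5. Stack: [5]
LOAD_FAST y → push 441. Stack: [5, 441]
BINARY_OP & → 5 & 441 = 1. Stack: [1]
STORE_FAST v → v=1. Stack: []
LOAD_CONST → push 1. Stack: [1]
STORE_FAST x → x=1. Stack: []
LOAD_CONST → push 4. Stack: [4]
STORE_FAST z → z=4. Stack: []
LOAD_FAST_LOAD_FAST y,y → push 441,441. Stack: [441, 441]
BINARY_OP + → 441 + 441 = 882. Stack: [882]
LOAD_CONST → push 0. Stack: [882, 0]
BINARY_OP + → 882 + 0 = 882. Stack: [882]
STORE_FAST r → r=882. Stack: []
LOAD_FAST_LOAD_FAST r,r → push 882,882. Stack: [882, 882]
BINARY_OP * → 882 * 882 = 777924. Stack: [777924]
LOAD_CONST → push 12. Stack: [777924, 12]
LOAD_FAST r → push 882. Stack: [777924, 12, 882]
BINARY_OP * → 12 * 882 = 10584. Stack: [777924, 10584]
BINARY_OP + → 777924 + 10584 = 788508. Stack: [788508]
STORE_FAST t → t=788508. Stack: []
LOAD_FAST_LOAD_FAST y,z → push 441,4. Stack: [441, 4]
BINARY_OP * → 441 * 4 = 1764. Stack: [1764]
STORE_FAST z → z=1764. Stack: []
LOAD_FAST_LOAD_FAST t,t → push 788508,788508. Stack: [788508, 788508]
BINARY_OP + → 788508 + 788508 = 1577016. Stack: [1577016]
RETURN_VALUE → return 1577016.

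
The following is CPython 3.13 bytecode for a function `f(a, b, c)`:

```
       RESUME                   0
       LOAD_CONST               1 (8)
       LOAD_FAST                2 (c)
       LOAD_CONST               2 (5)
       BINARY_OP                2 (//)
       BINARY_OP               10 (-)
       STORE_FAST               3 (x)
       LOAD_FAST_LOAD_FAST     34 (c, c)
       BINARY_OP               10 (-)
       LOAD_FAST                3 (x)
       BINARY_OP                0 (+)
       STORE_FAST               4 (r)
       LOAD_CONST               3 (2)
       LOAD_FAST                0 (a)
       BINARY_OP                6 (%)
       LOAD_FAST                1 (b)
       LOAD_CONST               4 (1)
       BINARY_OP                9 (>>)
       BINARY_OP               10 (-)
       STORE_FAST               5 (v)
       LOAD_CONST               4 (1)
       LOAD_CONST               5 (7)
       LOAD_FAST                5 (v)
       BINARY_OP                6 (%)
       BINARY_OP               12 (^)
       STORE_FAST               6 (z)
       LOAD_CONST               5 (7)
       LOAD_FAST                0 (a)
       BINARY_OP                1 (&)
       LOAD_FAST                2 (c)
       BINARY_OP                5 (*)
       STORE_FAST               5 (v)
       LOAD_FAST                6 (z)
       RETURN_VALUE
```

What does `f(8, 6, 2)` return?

1

LOAD_CONST → push 8. Stack: [8]
LOAD_FAST c → push 2. Stack: [8, 2]
LOAD_CONST → push 5. Stack: [8, 2, 5]
BINARY_OP // → 2 // 5 = 0. Stack: [8, 0]
BINARY_OP - → 8 - 0 = 8. Stack: [8]
STORE_FAST x → x=8. Stack: []
LOAD_FAST_LOAD_FAST c,c → push 2,2. Stack: [2, 2]
BINARY_OP - → 2 - 2 = 0. Stack: [0]
LOAD_FAST x → push 8. Stack: [0, 8]
BINARY_OP + → 0 + 8 = 8. Stack: [8]
STORE_FAST r → r=8. Stack: []
LOAD_CONST → push 2. Stack: [2]
LOAD_FAST a → push 8. Stack: [2, 8]
BINARY_OP % → 2 % 8 = 2. Stack: [2]
LOAD_FAST b → push 6. Stack: [2, 6]
LOAD_CONST → push 1. Stack: [2, 6, 1]
BINARY_OP >> → 6 >> 1 = 3. Stack: [2, 3]
BINARY_OP - → 2 - 3 = -1. Stack: [-1]
STORE_FAST v → v=-1. Stack: []
LOAD_CONST → push 1. Stack: [1]
LOAD_CONST → push 7. Stack: [1, 7]
LOAD_FAST v → push -1. Stack: [1, 7, -1]
BINARY_OP % → 7 % -1 = 0. Stack: [1, 0]
BINARY_OP ^ → 1 ^ 0 = 1. Stack: [1]
STORE_FAST z → z=1. Stack: []
LOAD_CONST → push 7. Stack: [7]
LOAD_FAST a → push 8. Stack: [7, 8]
BINARY_OP & → 7 & 8 = 0. Stack: [0]
LOAD_FAST c → push 2. Stack: [0, 2]
BINARY_OP * → 0 * 2 = 0. Stack: [0]
STORE_FAST v → v=0. Stack: []
LOAD_FAST z → push 1. Stack: [1]
RETURN_VALUE → return 1.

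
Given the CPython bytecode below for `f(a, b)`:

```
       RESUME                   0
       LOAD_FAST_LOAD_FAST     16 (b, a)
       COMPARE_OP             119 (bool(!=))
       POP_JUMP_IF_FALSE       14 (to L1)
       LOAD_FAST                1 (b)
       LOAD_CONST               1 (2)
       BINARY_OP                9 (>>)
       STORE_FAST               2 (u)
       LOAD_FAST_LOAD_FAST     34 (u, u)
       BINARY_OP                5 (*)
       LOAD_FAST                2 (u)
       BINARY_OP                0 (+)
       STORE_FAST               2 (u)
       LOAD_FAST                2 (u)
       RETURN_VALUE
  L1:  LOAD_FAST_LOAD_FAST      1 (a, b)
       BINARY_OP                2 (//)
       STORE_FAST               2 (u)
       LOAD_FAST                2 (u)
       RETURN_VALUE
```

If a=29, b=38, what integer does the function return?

LOAD_FAST_LOAD_FAST b,a → push 38,29. Stack: [38, 29]
COMPARE_OP bool(!=) → 38 vs 29 = True. Stack: [True]
POP_JUMP_IF_FALSE → pop True; no jump. Stack: []
LOAD_FAST b → push 38. Stack: [38]
LOAD_CONST → push 2. Stack: [38, 2]
BINARY_OP >> → 38 >> 2 = 9. Stack: [9]
STORE_FAST u → u=9. Stack: []
LOAD_FAST_LOAD_FAST u,u → push 9,9. Stack: [9, 9]
BINARY_OP * → 9 * 9 = 81. Stack: [81]
LOAD_FAST u → push 9. Stack: [81, 9]
BINARY_OP + → 81 + 9 = 90. Stack: [90]
STORE_FAST u → u=90. Stack: []
LOAD_FAST u → push 90. Stack: [90]
RETURN_VALUE → return 90.

90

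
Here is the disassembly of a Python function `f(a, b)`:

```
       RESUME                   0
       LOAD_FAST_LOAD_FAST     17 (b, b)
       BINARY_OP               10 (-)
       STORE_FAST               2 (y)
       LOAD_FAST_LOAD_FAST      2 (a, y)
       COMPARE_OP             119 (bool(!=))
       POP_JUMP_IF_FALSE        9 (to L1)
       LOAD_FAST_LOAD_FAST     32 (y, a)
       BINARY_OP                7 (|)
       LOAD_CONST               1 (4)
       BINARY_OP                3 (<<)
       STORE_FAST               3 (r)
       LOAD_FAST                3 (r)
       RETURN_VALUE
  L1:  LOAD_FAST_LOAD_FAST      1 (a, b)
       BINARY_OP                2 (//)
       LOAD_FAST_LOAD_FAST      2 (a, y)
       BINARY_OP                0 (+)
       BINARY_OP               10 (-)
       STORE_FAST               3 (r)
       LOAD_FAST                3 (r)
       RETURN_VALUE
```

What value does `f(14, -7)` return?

224

LOAD_FAST_LOAD_FAST b,b → push -7,-7. Stack: [-7, -7]
BINARY_OP - → -7 - -7 = 0. Stack: [0]
STORE_FAST y → y=0. Stack: []
LOAD_FAST_LOAD_FAST a,y → push 14,0. Stack: [14, 0]
COMPARE_OP bool(!=) → 14 vs 0 = True. Stack: [True]
POP_JUMP_IF_FALSE → pop True; no jump. Stack: []
LOAD_FAST_LOAD_FAST y,a → push 0,14. Stack: [0, 14]
BINARY_OP | → 0 | 14 = 14. Stack: [14]
LOAD_CONST → push 4. Stack: [14, 4]
BINARY_OP << → 14 << 4 = 224. Stack: [224]
STORE_FAST r → r=224. Stack: []
LOAD_FAST r → push 224. Stack: [224]
RETURN_VALUE → return 224.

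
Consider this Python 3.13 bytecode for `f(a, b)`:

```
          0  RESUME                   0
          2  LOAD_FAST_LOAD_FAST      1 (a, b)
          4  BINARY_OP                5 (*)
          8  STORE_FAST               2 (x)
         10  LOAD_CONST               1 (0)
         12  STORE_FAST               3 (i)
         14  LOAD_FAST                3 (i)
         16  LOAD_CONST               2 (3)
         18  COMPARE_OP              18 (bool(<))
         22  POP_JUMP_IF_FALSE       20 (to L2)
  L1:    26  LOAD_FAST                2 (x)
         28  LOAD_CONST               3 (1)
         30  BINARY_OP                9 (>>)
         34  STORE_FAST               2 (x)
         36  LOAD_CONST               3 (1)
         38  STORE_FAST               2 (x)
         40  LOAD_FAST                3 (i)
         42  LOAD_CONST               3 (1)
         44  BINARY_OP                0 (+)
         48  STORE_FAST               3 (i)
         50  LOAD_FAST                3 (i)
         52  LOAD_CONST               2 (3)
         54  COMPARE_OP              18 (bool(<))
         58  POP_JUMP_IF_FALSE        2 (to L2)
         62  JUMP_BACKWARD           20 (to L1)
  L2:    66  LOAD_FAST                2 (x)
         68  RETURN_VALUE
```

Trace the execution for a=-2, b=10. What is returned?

LOAD_FAST_LOAD_FAST a,b → push -2,10. Stack: [-2, 10]
BINARY_OP * → -2 * 10 = -20. Stack: [-20]
STORE_FAST x → x=-20. Stack: []
LOAD_CONST → push 0. Stack: [0]
STORE_FAST i → i=0. Stack: []
LOAD_FAST i → push 0. Stack: [0]
LOAD_CONST → push 3. Stack: [0, 3]
COMPARE_OP bool(<) → 0 vs 3 = True. Stack: [True]
POP_JUMP_IF_FALSE → pop True; no jump. Stack: []
LOAD_FAST x → push -20. Stack: [-20]
LOAD_CONST → push 1. Stack: [-20, 1]
BINARY_OP >> → -20 >> 1 = -10. Stack: [-10]
STORE_FAST x → x=-10. Stack: []
LOAD_CONST → push 1. Stack: [1]
STORE_FAST x → x=1. Stack: []
LOAD_FAST i → push 0. Stack: [0]
LOAD_CONST → push 1. Stack: [0, 1]
BINARY_OP + → 0 + 1 = 1. Stack: [1]
STORE_FAST i → i=1. Stack: []
LOAD_FAST i → push 1. Stack: [1]
LOAD_CONST → push 3. Stack: [1, 3]
COMPARE_OP bool(<) → 1 vs 3 = True. Stack: [True]
POP_JUMP_IF_FALSE → pop True; no jump. Stack: []
LOAD_FAST x → push 1. Stack: [1]
LOAD_CONST → push 1. Stack: [1, 1]
BINARY_OP >> → 1 >> 1 = 0. Stack: [0]
STORE_FAST x → x=0. Stack: []
LOAD_CONST → push 1. Stack: [1]
STORE_FAST x → x=1. Stack: []
LOAD_FAST i → push 1. Stack: [1]
LOAD_CONST → push 1. Stack: [1, 1]
BINARY_OP + → 1 + 1 = 2. Stack: [2]
STORE_FAST i → i=2. Stack: []
LOAD_FAST i → push 2. Stack: [2]
LOAD_CONST → push 3. Stack: [2, 3]
COMPARE_OP bool(<) → 2 vs 3 = True. Stack: [True]
POP_JUMP_IF_FALSE → pop True; no jump. Stack: []
LOAD_FAST x → push 1. Stack: [1]
LOAD_CONST → push 1. Stack: [1, 1]
BINARY_OP >> → 1 >> 1 = 0. Stack: [0]
STORE_FAST x → x=0. Stack: []
LOAD_CONST → push 1. Stack: [1]
STORE_FAST x → x=1. Stack: []
LOAD_FAST i → push 2. Stack: [2]
LOAD_CONST → push 1. Stack: [2, 1]
BINARY_OP + → 2 + 1 = 3. Stack: [3]
STORE_FAST i → i=3. Stack: []
LOAD_FAST i → push 3. Stack: [3]
LOAD_CONST → push 3. Stack: [3, 3]
COMPARE_OP bool(<) → 3 vs 3 = False. Stack: [False]
POP_JUMP_IF_FALSE → pop False; jump. Stack: []
LOAD_FAST x → push 1. Stack: [1]
RETURN_VALUE → return 1.

1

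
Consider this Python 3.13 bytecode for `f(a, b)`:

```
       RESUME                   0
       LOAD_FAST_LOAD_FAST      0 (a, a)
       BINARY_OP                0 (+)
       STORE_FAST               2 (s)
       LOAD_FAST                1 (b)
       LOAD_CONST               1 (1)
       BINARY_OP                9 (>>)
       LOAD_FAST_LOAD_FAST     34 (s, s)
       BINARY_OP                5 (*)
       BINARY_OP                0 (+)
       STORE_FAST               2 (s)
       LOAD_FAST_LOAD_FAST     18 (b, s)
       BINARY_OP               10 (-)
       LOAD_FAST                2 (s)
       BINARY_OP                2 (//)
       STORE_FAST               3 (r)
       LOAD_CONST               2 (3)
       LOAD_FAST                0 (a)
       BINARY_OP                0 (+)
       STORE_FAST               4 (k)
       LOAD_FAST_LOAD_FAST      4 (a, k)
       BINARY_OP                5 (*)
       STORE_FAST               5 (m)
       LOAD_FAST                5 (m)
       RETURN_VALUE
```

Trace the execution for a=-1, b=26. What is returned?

-2

LOAD_FAST_LOAD_FAST a,a → push -1,-1. Stack: [-1, -1]
BINARY_OP + → -1 + -1 = -2. Stack: [-2]
STORE_FAST s → s=-2. Stack: []
LOAD_FAST b → push 26. Stack: [26]
LOAD_CONST → push 1. Stack: [26, 1]
BINARY_OP >> → 26 >> 1 = 13. Stack: [13]
LOAD_FAST_LOAD_FAST s,s → push -2,-2. Stack: [13, -2, -2]
BINARY_OP * → -2 * -2 = 4. Stack: [13, 4]
BINARY_OP + → 13 + 4 = 17. Stack: [17]
STORE_FAST s → s=17. Stack: []
LOAD_FAST_LOAD_FAST b,s → push 26,17. Stack: [26, 17]
BINARY_OP - → 26 - 17 = 9. Stack: [9]
LOAD_FAST s → push 17. Stack: [9, 17]
BINARY_OP // → 9 // 17 = 0. Stack: [0]
STORE_FAST r → r=0. Stack: []
LOAD_CONST → push 3. Stack: [3]
LOAD_FAST a → push -1. Stack: [3, -1]
BINARY_OP + → 3 + -1 = 2. Stack: [2]
STORE_FAST k → k=2. Stack: []
LOAD_FAST_LOAD_FAST a,k → push -1,2. Stack: [-1, 2]
BINARY_OP * → -1 * 2 = -2. Stack: [-2]
STORE_FAST m → m=-2. Stack: []
LOAD_FAST m → push -2. Stack: [-2]
RETURN_VALUE → return -2.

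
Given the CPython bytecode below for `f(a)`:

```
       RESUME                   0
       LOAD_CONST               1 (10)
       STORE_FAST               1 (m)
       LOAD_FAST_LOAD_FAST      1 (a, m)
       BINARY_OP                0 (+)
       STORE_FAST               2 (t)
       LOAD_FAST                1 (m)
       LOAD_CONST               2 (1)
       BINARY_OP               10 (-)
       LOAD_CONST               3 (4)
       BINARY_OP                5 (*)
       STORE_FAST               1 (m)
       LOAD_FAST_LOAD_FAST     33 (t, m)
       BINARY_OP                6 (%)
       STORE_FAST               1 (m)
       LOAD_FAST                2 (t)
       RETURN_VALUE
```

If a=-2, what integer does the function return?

LOAD_CONST → push 10. Stack: [10]
STORE_FAST m → m=10. Stack: []
LOAD_FAST_LOAD_FAST a,m → push -2,10. Stack: [-2, 10]
BINARY_OP + → -2 + 10 = 8. Stack: [8]
STORE_FAST t → t=8. Stack: []
LOAD_FAST m → push 10. Stack: [10]
LOAD_CONST → push 1. Stack: [10, 1]
BINARY_OP - → 10 - 1 = 9. Stack: [9]
LOAD_CONST → push 4. Stack: [9, 4]
BINARY_OP * → 9 * 4 = 36. Stack: [36]
STORE_FAST m → m=36. Stack: []
LOAD_FAST_LOAD_FAST t,m → push 8,36. Stack: [8, 36]
BINARY_OP % → 8 % 36 = 8. Stack: [8]
STORE_FAST m → m=8. Stack: []
LOAD_FAST t → push 8. Stack: [8]
RETURN_VALUE → return 8.

8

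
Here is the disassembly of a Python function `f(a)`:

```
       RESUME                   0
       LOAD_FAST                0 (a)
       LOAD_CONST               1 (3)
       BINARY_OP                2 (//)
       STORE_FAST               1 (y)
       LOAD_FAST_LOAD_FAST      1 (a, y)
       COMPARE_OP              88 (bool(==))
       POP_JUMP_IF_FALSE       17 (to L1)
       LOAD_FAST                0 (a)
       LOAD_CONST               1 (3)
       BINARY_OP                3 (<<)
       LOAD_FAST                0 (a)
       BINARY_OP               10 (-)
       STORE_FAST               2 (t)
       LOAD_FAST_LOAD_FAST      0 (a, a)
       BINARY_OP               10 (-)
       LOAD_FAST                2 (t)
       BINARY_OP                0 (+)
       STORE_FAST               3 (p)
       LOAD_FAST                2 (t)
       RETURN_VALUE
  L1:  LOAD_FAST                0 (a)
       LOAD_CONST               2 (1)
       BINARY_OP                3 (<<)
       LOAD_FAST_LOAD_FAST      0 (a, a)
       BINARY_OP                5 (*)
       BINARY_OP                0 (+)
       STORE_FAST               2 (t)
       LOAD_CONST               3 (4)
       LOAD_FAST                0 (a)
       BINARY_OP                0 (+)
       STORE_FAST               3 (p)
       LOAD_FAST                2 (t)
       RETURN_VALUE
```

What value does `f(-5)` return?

LOAD_FAST a → push -5. Stack: [-5]
LOAD_CONST → push 3. Stack: [-5, 3]
BINARY_OP // → -5 // 3 = -2. Stack: [-2]
STORE_FAST y → y=-2. Stack: []
LOAD_FAST_LOAD_FAST a,y → push -5,-2. Stack: [-5, -2]
COMPARE_OP bool(==) → -5 vs -2 = False. Stack: [False]
POP_JUMP_IF_FALSE → pop False; jump. Stack: []
LOAD_FAST a → push -5. Stack: [-5]
LOAD_CONST → push 1. Stack: [-5, 1]
BINARY_OP << → -5 << 1 = -10. Stack: [-10]
LOAD_FAST_LOAD_FAST a,a → push -5,-5. Stack: [-10, -5, -5]
BINARY_OP * → -5 * -5 = 25. Stack: [-10, 25]
BINARY_OP + → -10 + 25 = 15. Stack: [15]
STORE_FAST t → t=15. Stack: []
LOAD_CONST → push 4. Stack: [4]
LOAD_FAST a → push -5. Stack: [4, -5]
BINARY_OP + → 4 + -5 = -1. Stack: [-1]
STORE_FAST p → p=-1. Stack: []
LOAD_FAST t → push 15. Stack: [15]
RETURN_VALUE → return 15.

15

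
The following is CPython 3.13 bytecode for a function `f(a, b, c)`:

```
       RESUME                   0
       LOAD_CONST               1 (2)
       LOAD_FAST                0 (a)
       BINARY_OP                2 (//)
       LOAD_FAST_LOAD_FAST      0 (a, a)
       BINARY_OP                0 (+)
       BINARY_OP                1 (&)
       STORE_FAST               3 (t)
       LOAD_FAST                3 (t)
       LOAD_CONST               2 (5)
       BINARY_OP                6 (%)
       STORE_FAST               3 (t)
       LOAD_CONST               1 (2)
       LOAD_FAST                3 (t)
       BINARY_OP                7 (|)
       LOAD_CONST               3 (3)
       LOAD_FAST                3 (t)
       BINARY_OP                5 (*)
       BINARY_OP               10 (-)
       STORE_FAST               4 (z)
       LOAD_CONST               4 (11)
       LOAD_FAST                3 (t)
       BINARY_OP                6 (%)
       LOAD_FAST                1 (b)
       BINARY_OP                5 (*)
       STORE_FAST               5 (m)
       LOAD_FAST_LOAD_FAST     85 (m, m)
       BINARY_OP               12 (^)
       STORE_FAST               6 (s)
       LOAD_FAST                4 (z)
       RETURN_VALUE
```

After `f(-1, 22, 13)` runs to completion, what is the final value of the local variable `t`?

3

LOAD_CONST → push 2. Stack: [2]
LOAD_FAST a → push -1. Stack: [2, -1]
BINARY_OP // → 2 // -1 = -2. Stack: [-2]
LOAD_FAST_LOAD_FAST a,a → push -1,-1. Stack: [-2, -1, -1]
BINARY_OP + → -1 + -1 = -2. Stack: [-2, -2]
BINARY_OP & → -2 & -2 = -2. Stack: [-2]
STORE_FAST t → t=-2. Stack: []
LOAD_FAST t → push -2. Stack: [-2]
LOAD_CONST → push 5. Stack: [-2, 5]
BINARY_OP % → -2 % 5 = 3. Stack: [3]
STORE_FAST t → t=3. Stack: []
LOAD_CONST → push 2. Stack: [2]
LOAD_FAST t → push 3. Stack: [2, 3]
BINARY_OP | → 2 | 3 = 3. Stack: [3]
LOAD_CONST → push 3. Stack: [3, 3]
LOAD_FAST t → push 3. Stack: [3, 3, 3]
BINARY_OP * → 3 * 3 = 9. Stack: [3, 9]
BINARY_OP - → 3 - 9 = -6. Stack: [-6]
STORE_FAST z → z=-6. Stack: []
LOAD_CONST → push 11. Stack: [11]
LOAD_FAST t → push 3. Stack: [11, 3]
BINARY_OP % → 11 % 3 = 2. Stack: [2]
LOAD_FAST b → push 22. Stack: [2, 22]
BINARY_OP * → 2 * 22 = 44. Stack: [44]
STORE_FAST m → m=44. Stack: []
LOAD_FAST_LOAD_FAST m,m → push 44,44. Stack: [44, 44]
BINARY_OP ^ → 44 ^ 44 = 0. Stack: [0]
STORE_FAST s → s=0. Stack: []
LOAD_FAST z → push -6. Stack: [-6]
RETURN_VALUE → return -6.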